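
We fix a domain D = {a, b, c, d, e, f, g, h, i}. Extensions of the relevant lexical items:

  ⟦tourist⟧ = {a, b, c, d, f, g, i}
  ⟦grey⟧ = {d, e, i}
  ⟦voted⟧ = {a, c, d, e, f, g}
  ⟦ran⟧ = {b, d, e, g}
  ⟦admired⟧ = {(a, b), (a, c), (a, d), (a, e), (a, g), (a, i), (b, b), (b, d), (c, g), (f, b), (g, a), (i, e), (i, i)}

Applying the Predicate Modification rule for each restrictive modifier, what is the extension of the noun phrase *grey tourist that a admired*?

{d, i}

⟦that a admired⟧ = {x : ⟨a, x⟩ ∈ ⟦admired⟧} = {b, c, d, e, g, i}
⟦tourist⟧ = {a, b, c, d, f, g, i}
… ∩ ⟦that a admired⟧ = {a, b, c, d, f, g, i} ∩ {b, c, d, e, g, i} = {b, c, d, g, i}
… ∩ ⟦grey⟧ = {b, c, d, g, i} ∩ {d, e, i} = {d, i}
So ⟦grey tourist that a admired⟧ = {d, i}.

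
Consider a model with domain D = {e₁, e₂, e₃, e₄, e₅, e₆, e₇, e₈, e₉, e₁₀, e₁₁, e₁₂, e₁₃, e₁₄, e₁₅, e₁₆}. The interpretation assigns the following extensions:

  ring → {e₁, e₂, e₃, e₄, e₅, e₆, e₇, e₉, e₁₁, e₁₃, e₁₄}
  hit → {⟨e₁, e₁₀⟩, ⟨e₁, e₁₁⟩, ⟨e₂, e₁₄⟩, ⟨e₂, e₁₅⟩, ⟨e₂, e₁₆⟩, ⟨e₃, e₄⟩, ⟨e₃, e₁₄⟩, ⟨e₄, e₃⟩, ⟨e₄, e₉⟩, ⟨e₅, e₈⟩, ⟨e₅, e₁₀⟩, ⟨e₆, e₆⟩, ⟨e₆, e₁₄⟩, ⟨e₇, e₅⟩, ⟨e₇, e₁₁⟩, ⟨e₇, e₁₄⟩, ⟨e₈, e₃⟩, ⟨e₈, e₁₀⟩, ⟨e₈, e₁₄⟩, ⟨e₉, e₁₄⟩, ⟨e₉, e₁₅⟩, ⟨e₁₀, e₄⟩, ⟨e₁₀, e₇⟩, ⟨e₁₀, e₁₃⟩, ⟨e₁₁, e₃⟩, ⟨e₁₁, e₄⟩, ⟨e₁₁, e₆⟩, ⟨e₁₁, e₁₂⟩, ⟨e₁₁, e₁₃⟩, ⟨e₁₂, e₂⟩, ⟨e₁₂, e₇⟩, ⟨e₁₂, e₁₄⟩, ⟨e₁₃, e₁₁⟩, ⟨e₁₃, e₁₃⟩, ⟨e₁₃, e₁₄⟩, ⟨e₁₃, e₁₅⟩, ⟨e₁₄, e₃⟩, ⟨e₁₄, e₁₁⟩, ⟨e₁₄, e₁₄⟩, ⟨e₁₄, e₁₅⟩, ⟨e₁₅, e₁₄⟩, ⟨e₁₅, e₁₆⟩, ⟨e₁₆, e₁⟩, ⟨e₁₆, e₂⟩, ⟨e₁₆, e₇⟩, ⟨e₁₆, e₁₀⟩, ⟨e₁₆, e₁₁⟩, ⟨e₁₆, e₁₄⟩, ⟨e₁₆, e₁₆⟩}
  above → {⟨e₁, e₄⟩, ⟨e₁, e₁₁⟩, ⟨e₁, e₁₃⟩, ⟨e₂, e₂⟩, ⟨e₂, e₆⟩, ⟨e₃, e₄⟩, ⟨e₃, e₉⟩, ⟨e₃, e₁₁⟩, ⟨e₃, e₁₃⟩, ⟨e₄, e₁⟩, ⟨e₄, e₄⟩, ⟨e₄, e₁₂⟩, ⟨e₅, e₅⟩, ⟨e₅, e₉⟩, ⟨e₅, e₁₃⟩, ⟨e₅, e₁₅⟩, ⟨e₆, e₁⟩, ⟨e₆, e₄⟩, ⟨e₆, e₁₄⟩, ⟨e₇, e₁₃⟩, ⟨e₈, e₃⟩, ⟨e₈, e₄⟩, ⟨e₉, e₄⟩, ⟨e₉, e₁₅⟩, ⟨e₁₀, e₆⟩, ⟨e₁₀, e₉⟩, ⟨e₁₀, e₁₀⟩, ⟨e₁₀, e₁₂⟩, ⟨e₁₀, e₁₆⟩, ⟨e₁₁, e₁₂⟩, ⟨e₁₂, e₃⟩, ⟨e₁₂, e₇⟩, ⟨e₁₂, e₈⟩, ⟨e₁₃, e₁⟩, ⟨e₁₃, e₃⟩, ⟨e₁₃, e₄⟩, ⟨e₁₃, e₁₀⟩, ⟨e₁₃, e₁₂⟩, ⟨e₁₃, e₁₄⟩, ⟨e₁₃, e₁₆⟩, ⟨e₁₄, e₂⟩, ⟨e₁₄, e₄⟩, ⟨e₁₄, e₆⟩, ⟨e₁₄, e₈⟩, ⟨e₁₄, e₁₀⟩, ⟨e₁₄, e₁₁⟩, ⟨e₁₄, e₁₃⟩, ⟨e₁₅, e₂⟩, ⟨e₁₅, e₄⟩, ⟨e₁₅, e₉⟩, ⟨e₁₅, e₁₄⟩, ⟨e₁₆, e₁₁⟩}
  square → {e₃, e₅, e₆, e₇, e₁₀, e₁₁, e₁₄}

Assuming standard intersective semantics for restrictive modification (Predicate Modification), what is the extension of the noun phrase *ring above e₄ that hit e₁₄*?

⟦above e₄⟧ = {x : ⟨x, e₄⟩ ∈ ⟦above⟧} = {e₁, e₃, e₄, e₆, e₈, e₉, e₁₃, e₁₄, e₁₅}
⟦that hit e₁₄⟧ = {x : ⟨x, e₁₄⟩ ∈ ⟦hit⟧} = {e₂, e₃, e₆, e₇, e₈, e₉, e₁₂, e₁₃, e₁₄, e₁₅, e₁₆}
⟦ring⟧ = {e₁, e₂, e₃, e₄, e₅, e₆, e₇, e₉, e₁₁, e₁₃, e₁₄}
… ∩ ⟦above e₄⟧ = {e₁, e₂, e₃, e₄, e₅, e₆, e₇, e₉, e₁₁, e₁₃, e₁₄} ∩ {e₁, e₃, e₄, e₆, e₈, e₉, e₁₃, e₁₄, e₁₅} = {e₁, e₃, e₄, e₆, e₉, e₁₃, e₁₄}
… ∩ ⟦that hit e₁₄⟧ = {e₁, e₃, e₄, e₆, e₉, e₁₃, e₁₄} ∩ {e₂, e₃, e₆, e₇, e₈, e₉, e₁₂, e₁₃, e₁₄, e₁₅, e₁₆} = {e₃, e₆, e₉, e₁₃, e₁₄}
So ⟦ring above e₄ that hit e₁₄⟧ = {e₃, e₆, e₉, e₁₃, e₁₄}.

{e₃, e₆, e₉, e₁₃, e₁₄}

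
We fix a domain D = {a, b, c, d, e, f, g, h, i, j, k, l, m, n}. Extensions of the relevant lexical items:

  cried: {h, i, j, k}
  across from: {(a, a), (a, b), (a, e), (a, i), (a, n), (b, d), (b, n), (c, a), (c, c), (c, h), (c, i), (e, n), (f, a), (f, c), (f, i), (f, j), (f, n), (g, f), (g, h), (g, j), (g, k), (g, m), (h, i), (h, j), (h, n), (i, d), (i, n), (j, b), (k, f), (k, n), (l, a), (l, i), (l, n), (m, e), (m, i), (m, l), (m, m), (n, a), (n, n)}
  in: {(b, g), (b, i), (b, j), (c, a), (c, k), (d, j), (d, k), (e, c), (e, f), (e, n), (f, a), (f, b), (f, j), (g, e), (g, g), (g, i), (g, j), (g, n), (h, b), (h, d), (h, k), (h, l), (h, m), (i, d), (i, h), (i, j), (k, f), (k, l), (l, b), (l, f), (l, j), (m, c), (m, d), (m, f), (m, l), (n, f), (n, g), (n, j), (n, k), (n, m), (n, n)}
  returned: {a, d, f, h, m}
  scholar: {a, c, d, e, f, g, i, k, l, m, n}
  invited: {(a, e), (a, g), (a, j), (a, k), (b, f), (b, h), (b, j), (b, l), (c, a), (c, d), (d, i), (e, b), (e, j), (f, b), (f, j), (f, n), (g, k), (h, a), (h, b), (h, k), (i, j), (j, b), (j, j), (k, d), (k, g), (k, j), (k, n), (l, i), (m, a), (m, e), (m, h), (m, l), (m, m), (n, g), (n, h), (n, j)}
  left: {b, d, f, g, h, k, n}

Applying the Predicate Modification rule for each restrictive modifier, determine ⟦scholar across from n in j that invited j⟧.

⟦across from n⟧ = {x : ⟨x, n⟩ ∈ ⟦across from⟧} = {a, b, e, f, h, i, k, l, n}
⟦in j⟧ = {x : ⟨x, j⟩ ∈ ⟦in⟧} = {b, d, f, g, i, l, n}
⟦that invited j⟧ = {x : ⟨x, j⟩ ∈ ⟦invited⟧} = {a, b, e, f, i, j, k, n}
⟦scholar⟧ = {a, c, d, e, f, g, i, k, l, m, n}
… ∩ ⟦across from n⟧ = {a, c, d, e, f, g, i, k, l, m, n} ∩ {a, b, e, f, h, i, k, l, n} = {a, e, f, i, k, l, n}
… ∩ ⟦in j⟧ = {a, e, f, i, k, l, n} ∩ {b, d, f, g, i, l, n} = {f, i, l, n}
… ∩ ⟦that invited j⟧ = {f, i, l, n} ∩ {a, b, e, f, i, j, k, n} = {f, i, n}
So ⟦scholar across from n in j that invited j⟧ = {f, i, n}.

{f, i, n}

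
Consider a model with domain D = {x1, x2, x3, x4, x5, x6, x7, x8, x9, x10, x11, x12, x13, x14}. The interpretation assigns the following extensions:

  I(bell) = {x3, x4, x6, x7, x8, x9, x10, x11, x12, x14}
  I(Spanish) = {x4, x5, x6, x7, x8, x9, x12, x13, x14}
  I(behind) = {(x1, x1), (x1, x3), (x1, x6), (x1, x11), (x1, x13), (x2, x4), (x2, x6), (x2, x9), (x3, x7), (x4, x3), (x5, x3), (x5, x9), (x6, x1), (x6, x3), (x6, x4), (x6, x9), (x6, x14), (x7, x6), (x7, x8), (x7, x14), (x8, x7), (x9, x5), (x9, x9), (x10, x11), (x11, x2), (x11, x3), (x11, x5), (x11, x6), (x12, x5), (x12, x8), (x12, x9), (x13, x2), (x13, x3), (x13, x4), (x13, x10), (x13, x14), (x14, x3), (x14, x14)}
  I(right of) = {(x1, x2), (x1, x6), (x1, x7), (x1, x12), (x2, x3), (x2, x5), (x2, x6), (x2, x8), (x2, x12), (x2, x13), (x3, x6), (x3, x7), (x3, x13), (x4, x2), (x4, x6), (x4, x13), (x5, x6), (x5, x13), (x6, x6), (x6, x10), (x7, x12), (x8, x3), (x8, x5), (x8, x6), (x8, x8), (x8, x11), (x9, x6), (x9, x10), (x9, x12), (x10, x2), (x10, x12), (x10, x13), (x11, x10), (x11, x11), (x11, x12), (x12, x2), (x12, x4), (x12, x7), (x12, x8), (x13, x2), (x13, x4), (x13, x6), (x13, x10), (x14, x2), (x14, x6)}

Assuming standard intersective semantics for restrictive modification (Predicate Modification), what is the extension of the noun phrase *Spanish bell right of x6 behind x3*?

⟦right of x6⟧ = {x : ⟨x, x6⟩ ∈ ⟦right of⟧} = {x1, x2, x3, x4, x5, x6, x8, x9, x13, x14}
⟦behind x3⟧ = {x : ⟨x, x3⟩ ∈ ⟦behind⟧} = {x1, x4, x5, x6, x11, x13, x14}
⟦bell⟧ = {x3, x4, x6, x7, x8, x9, x10, x11, x12, x14}
… ∩ ⟦right of x6⟧ = {x3, x4, x6, x7, x8, x9, x10, x11, x12, x14} ∩ {x1, x2, x3, x4, x5, x6, x8, x9, x13, x14} = {x3, x4, x6, x8, x9, x14}
… ∩ ⟦behind x3⟧ = {x3, x4, x6, x8, x9, x14} ∩ {x1, x4, x5, x6, x11, x13, x14} = {x4, x6, x14}
… ∩ ⟦Spanish⟧ = {x4, x6, x14} ∩ {x4, x5, x6, x7, x8, x9, x12, x13, x14} = {x4, x6, x14}
So ⟦Spanish bell right of x6 behind x3⟧ = {x4, x6, x14}.

{x4, x6, x14}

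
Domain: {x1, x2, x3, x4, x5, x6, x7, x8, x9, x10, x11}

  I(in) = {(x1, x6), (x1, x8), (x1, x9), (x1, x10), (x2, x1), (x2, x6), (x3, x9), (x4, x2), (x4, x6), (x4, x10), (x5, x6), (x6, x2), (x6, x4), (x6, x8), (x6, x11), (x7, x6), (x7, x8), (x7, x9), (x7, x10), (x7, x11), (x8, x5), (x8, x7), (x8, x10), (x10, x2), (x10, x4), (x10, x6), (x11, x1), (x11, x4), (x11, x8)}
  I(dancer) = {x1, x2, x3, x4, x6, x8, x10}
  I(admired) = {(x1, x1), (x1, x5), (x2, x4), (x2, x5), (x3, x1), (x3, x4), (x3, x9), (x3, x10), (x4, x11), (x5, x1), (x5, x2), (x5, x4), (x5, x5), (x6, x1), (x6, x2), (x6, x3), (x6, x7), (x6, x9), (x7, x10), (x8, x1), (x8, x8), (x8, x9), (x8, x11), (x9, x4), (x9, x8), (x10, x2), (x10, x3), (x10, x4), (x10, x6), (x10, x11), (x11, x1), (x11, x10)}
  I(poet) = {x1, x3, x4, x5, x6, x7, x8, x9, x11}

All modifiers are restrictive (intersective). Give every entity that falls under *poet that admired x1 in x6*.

{x1, x5}

⟦that admired x1⟧ = {x : ⟨x, x1⟩ ∈ ⟦admired⟧} = {x1, x3, x5, x6, x8, x11}
⟦in x6⟧ = {x : ⟨x, x6⟩ ∈ ⟦in⟧} = {x1, x2, x4, x5, x7, x10}
⟦poet⟧ = {x1, x3, x4, x5, x6, x7, x8, x9, x11}
… ∩ ⟦that admired x1⟧ = {x1, x3, x4, x5, x6, x7, x8, x9, x11} ∩ {x1, x3, x5, x6, x8, x11} = {x1, x3, x5, x6, x8, x11}
… ∩ ⟦in x6⟧ = {x1, x3, x5, x6, x8, x11} ∩ {x1, x2, x4, x5, x7, x10} = {x1, x5}
So ⟦poet that admired x1 in x6⟧ = {x1, x5}.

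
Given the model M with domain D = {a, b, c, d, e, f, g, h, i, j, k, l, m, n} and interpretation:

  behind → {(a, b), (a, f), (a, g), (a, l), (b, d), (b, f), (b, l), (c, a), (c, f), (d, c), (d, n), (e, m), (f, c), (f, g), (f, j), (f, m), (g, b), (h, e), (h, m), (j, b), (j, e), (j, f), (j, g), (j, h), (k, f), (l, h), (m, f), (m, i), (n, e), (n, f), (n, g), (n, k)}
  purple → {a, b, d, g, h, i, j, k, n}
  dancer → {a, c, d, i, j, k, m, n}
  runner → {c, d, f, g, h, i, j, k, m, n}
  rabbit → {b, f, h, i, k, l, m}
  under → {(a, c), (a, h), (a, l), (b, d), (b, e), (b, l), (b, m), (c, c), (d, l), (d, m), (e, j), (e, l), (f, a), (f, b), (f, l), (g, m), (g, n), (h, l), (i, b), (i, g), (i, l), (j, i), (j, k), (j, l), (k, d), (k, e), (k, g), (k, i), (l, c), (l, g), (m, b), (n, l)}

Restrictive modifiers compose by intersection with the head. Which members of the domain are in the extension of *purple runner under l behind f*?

{j, n}

⟦under l⟧ = {x : ⟨x, l⟩ ∈ ⟦under⟧} = {a, b, d, e, f, h, i, j, n}
⟦behind f⟧ = {x : ⟨x, f⟩ ∈ ⟦behind⟧} = {a, b, c, j, k, m, n}
⟦runner⟧ = {c, d, f, g, h, i, j, k, m, n}
… ∩ ⟦under l⟧ = {c, d, f, g, h, i, j, k, m, n} ∩ {a, b, d, e, f, h, i, j, n} = {d, f, h, i, j, n}
… ∩ ⟦behind f⟧ = {d, f, h, i, j, n} ∩ {a, b, c, j, k, m, n} = {j, n}
… ∩ ⟦purple⟧ = {j, n} ∩ {a, b, d, g, h, i, j, k, n} = {j, n}
So ⟦purple runner under l behind f⟧ = {j, n}.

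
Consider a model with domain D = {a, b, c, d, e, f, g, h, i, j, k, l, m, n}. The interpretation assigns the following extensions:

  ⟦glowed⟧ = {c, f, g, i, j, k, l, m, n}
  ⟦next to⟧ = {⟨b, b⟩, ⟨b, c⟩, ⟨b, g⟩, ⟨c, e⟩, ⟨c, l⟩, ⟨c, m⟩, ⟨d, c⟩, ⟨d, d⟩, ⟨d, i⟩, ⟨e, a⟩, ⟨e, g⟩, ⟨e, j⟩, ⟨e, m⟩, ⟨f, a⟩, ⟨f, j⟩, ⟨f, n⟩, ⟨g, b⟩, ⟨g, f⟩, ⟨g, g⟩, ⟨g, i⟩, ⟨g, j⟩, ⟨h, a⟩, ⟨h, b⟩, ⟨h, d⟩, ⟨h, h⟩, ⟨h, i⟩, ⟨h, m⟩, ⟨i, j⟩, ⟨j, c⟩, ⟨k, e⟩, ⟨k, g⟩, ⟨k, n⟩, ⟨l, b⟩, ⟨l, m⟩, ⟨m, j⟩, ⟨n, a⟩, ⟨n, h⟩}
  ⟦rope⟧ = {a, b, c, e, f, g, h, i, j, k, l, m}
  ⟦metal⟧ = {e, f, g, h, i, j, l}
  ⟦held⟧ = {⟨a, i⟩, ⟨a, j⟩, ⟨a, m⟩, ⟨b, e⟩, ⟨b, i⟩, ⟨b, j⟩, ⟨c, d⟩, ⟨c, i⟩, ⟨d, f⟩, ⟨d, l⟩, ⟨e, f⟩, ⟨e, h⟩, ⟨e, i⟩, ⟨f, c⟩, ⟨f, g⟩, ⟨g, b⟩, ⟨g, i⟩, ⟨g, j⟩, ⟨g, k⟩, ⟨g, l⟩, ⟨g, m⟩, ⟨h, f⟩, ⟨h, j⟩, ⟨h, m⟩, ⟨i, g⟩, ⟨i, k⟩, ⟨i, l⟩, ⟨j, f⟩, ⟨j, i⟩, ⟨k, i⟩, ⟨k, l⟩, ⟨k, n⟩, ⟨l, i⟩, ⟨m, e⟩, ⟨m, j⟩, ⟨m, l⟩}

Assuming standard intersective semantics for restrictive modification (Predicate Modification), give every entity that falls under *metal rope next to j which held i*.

{e, g}

⟦next to j⟧ = {x : ⟨x, j⟩ ∈ ⟦next to⟧} = {e, f, g, i, m}
⟦which held i⟧ = {x : ⟨x, i⟩ ∈ ⟦held⟧} = {a, b, c, e, g, j, k, l}
⟦rope⟧ = {a, b, c, e, f, g, h, i, j, k, l, m}
… ∩ ⟦next to j⟧ = {a, b, c, e, f, g, h, i, j, k, l, m} ∩ {e, f, g, i, m} = {e, f, g, i, m}
… ∩ ⟦which held i⟧ = {e, f, g, i, m} ∩ {a, b, c, e, g, j, k, l} = {e, g}
… ∩ ⟦metal⟧ = {e, g} ∩ {e, f, g, h, i, j, l} = {e, g}
So ⟦metal rope next to j which held i⟧ = {e, g}.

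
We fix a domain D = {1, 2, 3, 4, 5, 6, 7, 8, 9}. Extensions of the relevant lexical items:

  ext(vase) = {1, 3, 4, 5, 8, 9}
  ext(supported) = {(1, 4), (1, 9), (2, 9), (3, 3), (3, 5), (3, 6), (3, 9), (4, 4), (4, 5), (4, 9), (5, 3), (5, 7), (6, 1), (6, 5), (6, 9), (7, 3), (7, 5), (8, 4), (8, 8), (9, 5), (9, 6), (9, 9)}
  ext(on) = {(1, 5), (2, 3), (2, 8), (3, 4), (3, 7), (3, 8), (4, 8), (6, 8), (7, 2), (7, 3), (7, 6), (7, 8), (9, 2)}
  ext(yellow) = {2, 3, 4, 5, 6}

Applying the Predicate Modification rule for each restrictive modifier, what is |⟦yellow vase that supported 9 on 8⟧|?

⟦that supported 9⟧ = {x : ⟨x, 9⟩ ∈ ⟦supported⟧} = {1, 2, 3, 4, 6, 9}
⟦on 8⟧ = {x : ⟨x, 8⟩ ∈ ⟦on⟧} = {2, 3, 4, 6, 7}
⟦vase⟧ = {1, 3, 4, 5, 8, 9}
… ∩ ⟦that supported 9⟧ = {1, 3, 4, 5, 8, 9} ∩ {1, 2, 3, 4, 6, 9} = {1, 3, 4, 9}
… ∩ ⟦on 8⟧ = {1, 3, 4, 9} ∩ {2, 3, 4, 6, 7} = {3, 4}
… ∩ ⟦yellow⟧ = {3, 4} ∩ {2, 3, 4, 5, 6} = {3, 4}
⟦yellow vase that supported 9 on 8⟧ = {3, 4}, so the cardinality is 2.

2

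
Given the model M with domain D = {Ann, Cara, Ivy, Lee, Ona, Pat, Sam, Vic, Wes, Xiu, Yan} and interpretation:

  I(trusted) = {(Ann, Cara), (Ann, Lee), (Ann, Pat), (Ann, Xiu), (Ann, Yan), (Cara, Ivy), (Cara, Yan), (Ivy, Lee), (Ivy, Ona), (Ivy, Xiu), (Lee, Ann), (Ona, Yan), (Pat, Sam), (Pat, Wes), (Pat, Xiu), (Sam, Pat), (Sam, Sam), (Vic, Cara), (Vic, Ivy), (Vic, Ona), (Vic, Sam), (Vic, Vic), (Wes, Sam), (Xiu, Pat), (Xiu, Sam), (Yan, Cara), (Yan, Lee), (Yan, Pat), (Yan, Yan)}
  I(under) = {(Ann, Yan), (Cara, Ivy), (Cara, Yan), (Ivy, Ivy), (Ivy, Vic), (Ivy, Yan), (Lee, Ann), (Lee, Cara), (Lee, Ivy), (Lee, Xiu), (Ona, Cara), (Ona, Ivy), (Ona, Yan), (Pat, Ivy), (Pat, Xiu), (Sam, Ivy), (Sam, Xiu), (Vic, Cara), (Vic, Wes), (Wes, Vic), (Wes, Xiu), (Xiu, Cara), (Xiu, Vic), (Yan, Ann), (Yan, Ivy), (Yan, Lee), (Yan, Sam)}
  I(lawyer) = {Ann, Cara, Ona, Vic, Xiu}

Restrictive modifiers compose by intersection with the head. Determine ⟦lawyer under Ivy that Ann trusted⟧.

⟦under Ivy⟧ = {x : ⟨x, Ivy⟩ ∈ ⟦under⟧} = {Cara, Ivy, Lee, Ona, Pat, Sam, Yan}
⟦that Ann trusted⟧ = {x : ⟨Ann, x⟩ ∈ ⟦trusted⟧} = {Cara, Lee, Pat, Xiu, Yan}
⟦lawyer⟧ = {Ann, Cara, Ona, Vic, Xiu}
… ∩ ⟦under Ivy⟧ = {Ann, Cara, Ona, Vic, Xiu} ∩ {Cara, Ivy, Lee, Ona, Pat, Sam, Yan} = {Cara, Ona}
… ∩ ⟦that Ann trusted⟧ = {Cara, Ona} ∩ {Cara, Lee, Pat, Xiu, Yan} = {Cara}
So ⟦lawyer under Ivy that Ann trusted⟧ = {Cara}.

{Cara}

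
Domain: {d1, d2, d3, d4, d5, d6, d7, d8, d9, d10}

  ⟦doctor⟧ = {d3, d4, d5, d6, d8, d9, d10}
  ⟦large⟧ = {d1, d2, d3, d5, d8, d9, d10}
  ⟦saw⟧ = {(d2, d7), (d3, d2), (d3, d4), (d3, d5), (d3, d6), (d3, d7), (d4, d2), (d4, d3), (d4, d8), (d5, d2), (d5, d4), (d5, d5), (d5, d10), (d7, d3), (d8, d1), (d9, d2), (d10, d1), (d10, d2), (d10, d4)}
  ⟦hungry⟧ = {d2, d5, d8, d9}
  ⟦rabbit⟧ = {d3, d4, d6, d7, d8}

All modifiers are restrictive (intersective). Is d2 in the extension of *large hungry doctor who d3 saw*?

no

⟦who d3 saw⟧ = {x : ⟨d3, x⟩ ∈ ⟦saw⟧} = {d2, d4, d5, d6, d7}
⟦doctor⟧ = {d3, d4, d5, d6, d8, d9, d10}
… ∩ ⟦who d3 saw⟧ = {d3, d4, d5, d6, d8, d9, d10} ∩ {d2, d4, d5, d6, d7} = {d4, d5, d6}
… ∩ ⟦large⟧ = {d4, d5, d6} ∩ {d1, d2, d3, d5, d8, d9, d10} = {d5}
… ∩ ⟦hungry⟧ = {d5} ∩ {d2, d5, d8, d9} = {d5}
⟦large hungry doctor who d3 saw⟧ = {d5}; d2 ∉ this set.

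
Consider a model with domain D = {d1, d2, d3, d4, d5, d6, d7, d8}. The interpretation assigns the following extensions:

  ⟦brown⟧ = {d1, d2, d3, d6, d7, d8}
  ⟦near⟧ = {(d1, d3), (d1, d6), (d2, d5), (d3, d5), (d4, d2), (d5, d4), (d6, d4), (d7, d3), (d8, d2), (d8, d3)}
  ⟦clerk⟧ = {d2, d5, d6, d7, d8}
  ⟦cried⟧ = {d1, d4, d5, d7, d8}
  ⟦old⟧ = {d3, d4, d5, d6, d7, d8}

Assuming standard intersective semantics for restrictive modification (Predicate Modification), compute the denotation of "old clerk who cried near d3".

{d7, d8}

⟦who cried⟧ = ⟦cried⟧ = {d1, d4, d5, d7, d8}
⟦near d3⟧ = {x : ⟨x, d3⟩ ∈ ⟦near⟧} = {d1, d7, d8}
⟦clerk⟧ = {d2, d5, d6, d7, d8}
… ∩ ⟦who cried⟧ = {d2, d5, d6, d7, d8} ∩ {d1, d4, d5, d7, d8} = {d5, d7, d8}
… ∩ ⟦near d3⟧ = {d5, d7, d8} ∩ {d1, d7, d8} = {d7, d8}
… ∩ ⟦old⟧ = {d7, d8} ∩ {d3, d4, d5, d6, d7, d8} = {d7, d8}
So ⟦old clerk who cried near d3⟧ = {d7, d8}.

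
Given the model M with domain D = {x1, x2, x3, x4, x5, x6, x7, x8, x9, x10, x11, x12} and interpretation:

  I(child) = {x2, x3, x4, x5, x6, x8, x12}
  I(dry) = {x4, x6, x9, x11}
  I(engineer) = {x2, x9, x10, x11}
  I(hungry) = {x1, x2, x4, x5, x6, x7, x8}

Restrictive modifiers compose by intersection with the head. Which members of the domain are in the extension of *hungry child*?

⟦child⟧ = {x2, x3, x4, x5, x6, x8, x12}
… ∩ ⟦hungry⟧ = {x2, x3, x4, x5, x6, x8, x12} ∩ {x1, x2, x4, x5, x6, x7, x8} = {x2, x4, x5, x6, x8}
So ⟦hungry child⟧ = {x2, x4, x5, x6, x8}.

{x2, x4, x5, x6, x8}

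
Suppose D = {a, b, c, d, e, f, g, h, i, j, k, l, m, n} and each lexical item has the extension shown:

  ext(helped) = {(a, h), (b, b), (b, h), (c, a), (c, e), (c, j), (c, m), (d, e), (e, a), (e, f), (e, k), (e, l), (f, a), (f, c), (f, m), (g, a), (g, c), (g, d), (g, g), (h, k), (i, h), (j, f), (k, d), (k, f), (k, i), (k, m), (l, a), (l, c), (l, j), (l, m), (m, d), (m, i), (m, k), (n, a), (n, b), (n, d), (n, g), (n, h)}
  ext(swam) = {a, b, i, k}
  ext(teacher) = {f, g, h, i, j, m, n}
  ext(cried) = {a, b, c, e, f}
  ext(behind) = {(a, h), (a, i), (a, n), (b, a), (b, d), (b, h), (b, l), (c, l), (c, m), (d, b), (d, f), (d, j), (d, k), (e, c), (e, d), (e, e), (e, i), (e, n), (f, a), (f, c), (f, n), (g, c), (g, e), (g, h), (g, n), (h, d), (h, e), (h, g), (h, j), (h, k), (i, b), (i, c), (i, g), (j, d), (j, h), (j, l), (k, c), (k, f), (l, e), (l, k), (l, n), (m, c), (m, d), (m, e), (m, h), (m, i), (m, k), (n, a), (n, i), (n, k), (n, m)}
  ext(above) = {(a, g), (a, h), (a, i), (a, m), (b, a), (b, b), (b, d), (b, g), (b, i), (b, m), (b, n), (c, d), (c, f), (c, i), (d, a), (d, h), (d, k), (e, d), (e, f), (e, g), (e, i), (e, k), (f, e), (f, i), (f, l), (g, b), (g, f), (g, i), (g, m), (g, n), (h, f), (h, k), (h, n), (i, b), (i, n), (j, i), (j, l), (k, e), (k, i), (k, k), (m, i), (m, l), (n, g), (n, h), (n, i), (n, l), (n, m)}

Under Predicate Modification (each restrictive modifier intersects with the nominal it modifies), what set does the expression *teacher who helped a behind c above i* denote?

{f, g}

⟦who helped a⟧ = {x : ⟨x, a⟩ ∈ ⟦helped⟧} = {c, e, f, g, l, n}
⟦behind c⟧ = {x : ⟨x, c⟩ ∈ ⟦behind⟧} = {e, f, g, i, k, m}
⟦above i⟧ = {x : ⟨x, i⟩ ∈ ⟦above⟧} = {a, b, c, e, f, g, j, k, m, n}
⟦teacher⟧ = {f, g, h, i, j, m, n}
… ∩ ⟦who helped a⟧ = {f, g, h, i, j, m, n} ∩ {c, e, f, g, l, n} = {f, g, n}
… ∩ ⟦behind c⟧ = {f, g, n} ∩ {e, f, g, i, k, m} = {f, g}
… ∩ ⟦above i⟧ = {f, g} ∩ {a, b, c, e, f, g, j, k, m, n} = {f, g}
So ⟦teacher who helped a behind c above i⟧ = {f, g}.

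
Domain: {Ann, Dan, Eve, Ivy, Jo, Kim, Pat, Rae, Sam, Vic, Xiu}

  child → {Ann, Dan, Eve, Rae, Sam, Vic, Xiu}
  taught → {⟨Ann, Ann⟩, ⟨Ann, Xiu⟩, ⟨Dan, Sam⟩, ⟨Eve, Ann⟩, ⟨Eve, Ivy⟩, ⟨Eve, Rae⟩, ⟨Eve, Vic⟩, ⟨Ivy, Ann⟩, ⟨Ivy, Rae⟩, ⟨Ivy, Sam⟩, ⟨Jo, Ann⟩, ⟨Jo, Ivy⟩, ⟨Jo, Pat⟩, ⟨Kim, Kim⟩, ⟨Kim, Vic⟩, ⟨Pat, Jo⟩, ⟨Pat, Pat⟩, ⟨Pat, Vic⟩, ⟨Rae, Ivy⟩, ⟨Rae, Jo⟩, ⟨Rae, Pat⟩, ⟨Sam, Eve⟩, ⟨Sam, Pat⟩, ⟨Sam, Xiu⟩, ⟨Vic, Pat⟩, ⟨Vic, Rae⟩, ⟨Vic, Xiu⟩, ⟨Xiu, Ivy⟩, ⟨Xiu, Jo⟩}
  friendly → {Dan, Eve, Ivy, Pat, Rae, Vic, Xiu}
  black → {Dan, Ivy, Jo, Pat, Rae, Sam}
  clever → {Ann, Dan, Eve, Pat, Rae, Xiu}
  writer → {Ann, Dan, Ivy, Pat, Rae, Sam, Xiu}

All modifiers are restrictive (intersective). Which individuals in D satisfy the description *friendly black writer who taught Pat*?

⟦who taught Pat⟧ = {x : ⟨x, Pat⟩ ∈ ⟦taught⟧} = {Jo, Pat, Rae, Sam, Vic}
⟦writer⟧ = {Ann, Dan, Ivy, Pat, Rae, Sam, Xiu}
… ∩ ⟦who taught Pat⟧ = {Ann, Dan, Ivy, Pat, Rae, Sam, Xiu} ∩ {Jo, Pat, Rae, Sam, Vic} = {Pat, Rae, Sam}
… ∩ ⟦friendly⟧ = {Pat, Rae, Sam} ∩ {Dan, Eve, Ivy, Pat, Rae, Vic, Xiu} = {Pat, Rae}
… ∩ ⟦black⟧ = {Pat, Rae} ∩ {Dan, Ivy, Jo, Pat, Rae, Sam} = {Pat, Rae}
So ⟦friendly black writer who taught Pat⟧ = {Pat, Rae}.

{Pat, Rae}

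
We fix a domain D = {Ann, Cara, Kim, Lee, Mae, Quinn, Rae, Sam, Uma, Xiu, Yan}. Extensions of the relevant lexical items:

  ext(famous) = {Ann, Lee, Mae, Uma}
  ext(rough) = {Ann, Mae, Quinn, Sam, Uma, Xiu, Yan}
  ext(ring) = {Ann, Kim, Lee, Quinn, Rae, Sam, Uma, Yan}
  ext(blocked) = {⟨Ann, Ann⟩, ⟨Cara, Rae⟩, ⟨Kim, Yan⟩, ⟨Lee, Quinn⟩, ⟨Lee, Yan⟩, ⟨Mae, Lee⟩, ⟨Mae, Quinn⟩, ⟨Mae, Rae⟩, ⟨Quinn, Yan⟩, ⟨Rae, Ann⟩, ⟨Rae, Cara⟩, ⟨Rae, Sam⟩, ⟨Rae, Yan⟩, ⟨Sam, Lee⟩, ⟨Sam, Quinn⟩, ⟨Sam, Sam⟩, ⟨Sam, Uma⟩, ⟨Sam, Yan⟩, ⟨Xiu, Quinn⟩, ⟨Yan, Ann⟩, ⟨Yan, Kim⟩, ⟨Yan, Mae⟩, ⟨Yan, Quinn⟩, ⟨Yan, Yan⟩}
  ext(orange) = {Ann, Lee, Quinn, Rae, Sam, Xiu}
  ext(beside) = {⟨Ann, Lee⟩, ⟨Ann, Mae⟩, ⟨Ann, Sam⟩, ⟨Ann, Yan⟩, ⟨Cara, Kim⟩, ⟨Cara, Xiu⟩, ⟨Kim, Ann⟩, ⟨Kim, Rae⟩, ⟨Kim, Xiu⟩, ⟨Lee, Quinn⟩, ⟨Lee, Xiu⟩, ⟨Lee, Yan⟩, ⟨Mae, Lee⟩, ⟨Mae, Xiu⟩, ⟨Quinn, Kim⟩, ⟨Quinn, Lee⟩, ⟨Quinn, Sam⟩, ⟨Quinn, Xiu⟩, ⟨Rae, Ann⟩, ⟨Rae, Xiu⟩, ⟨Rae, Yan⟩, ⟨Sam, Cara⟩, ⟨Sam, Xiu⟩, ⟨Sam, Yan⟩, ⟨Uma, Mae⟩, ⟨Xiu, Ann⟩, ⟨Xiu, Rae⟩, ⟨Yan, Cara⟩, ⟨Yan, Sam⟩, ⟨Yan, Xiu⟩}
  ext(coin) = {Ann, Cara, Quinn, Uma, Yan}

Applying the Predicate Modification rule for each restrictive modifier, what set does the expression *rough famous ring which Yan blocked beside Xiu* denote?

{ }

⟦which Yan blocked⟧ = {x : ⟨Yan, x⟩ ∈ ⟦blocked⟧} = {Ann, Kim, Mae, Quinn, Yan}
⟦beside Xiu⟧ = {x : ⟨x, Xiu⟩ ∈ ⟦beside⟧} = {Cara, Kim, Lee, Mae, Quinn, Rae, Sam, Yan}
⟦ring⟧ = {Ann, Kim, Lee, Quinn, Rae, Sam, Uma, Yan}
… ∩ ⟦which Yan blocked⟧ = {Ann, Kim, Lee, Quinn, Rae, Sam, Uma, Yan} ∩ {Ann, Kim, Mae, Quinn, Yan} = {Ann, Kim, Quinn, Yan}
… ∩ ⟦beside Xiu⟧ = {Ann, Kim, Quinn, Yan} ∩ {Cara, Kim, Lee, Mae, Quinn, Rae, Sam, Yan} = {Kim, Quinn, Yan}
… ∩ ⟦rough⟧ = {Kim, Quinn, Yan} ∩ {Ann, Mae, Quinn, Sam, Uma, Xiu, Yan} = {Quinn, Yan}
… ∩ ⟦famous⟧ = {Quinn, Yan} ∩ {Ann, Lee, Mae, Uma} = ∅
So ⟦rough famous ring which Yan blocked beside Xiu⟧ = { }.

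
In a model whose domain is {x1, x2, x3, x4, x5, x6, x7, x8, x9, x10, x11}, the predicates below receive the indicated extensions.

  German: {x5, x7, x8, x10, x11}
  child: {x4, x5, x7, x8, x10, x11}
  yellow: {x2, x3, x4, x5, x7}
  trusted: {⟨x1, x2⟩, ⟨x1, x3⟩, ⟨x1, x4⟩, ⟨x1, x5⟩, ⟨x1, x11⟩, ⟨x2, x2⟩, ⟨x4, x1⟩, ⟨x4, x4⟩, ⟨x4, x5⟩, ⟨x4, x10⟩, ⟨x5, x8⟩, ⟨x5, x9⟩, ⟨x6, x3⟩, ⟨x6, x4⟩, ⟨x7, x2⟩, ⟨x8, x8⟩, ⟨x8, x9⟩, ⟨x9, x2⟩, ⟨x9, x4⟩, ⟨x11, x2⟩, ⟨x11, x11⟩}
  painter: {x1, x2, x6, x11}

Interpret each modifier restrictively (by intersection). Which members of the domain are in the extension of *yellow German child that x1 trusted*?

⟦that x1 trusted⟧ = {x : ⟨x1, x⟩ ∈ ⟦trusted⟧} = {x2, x3, x4, x5, x11}
⟦child⟧ = {x4, x5, x7, x8, x10, x11}
… ∩ ⟦that x1 trusted⟧ = {x4, x5, x7, x8, x10, x11} ∩ {x2, x3, x4, x5, x11} = {x4, x5, x11}
… ∩ ⟦yellow⟧ = {x4, x5, x11} ∩ {x2, x3, x4, x5, x7} = {x4, x5}
… ∩ ⟦German⟧ = {x4, x5} ∩ {x5, x7, x8, x10, x11} = {x5}
So ⟦yellow German child that x1 trusted⟧ = {x5}.

{x5}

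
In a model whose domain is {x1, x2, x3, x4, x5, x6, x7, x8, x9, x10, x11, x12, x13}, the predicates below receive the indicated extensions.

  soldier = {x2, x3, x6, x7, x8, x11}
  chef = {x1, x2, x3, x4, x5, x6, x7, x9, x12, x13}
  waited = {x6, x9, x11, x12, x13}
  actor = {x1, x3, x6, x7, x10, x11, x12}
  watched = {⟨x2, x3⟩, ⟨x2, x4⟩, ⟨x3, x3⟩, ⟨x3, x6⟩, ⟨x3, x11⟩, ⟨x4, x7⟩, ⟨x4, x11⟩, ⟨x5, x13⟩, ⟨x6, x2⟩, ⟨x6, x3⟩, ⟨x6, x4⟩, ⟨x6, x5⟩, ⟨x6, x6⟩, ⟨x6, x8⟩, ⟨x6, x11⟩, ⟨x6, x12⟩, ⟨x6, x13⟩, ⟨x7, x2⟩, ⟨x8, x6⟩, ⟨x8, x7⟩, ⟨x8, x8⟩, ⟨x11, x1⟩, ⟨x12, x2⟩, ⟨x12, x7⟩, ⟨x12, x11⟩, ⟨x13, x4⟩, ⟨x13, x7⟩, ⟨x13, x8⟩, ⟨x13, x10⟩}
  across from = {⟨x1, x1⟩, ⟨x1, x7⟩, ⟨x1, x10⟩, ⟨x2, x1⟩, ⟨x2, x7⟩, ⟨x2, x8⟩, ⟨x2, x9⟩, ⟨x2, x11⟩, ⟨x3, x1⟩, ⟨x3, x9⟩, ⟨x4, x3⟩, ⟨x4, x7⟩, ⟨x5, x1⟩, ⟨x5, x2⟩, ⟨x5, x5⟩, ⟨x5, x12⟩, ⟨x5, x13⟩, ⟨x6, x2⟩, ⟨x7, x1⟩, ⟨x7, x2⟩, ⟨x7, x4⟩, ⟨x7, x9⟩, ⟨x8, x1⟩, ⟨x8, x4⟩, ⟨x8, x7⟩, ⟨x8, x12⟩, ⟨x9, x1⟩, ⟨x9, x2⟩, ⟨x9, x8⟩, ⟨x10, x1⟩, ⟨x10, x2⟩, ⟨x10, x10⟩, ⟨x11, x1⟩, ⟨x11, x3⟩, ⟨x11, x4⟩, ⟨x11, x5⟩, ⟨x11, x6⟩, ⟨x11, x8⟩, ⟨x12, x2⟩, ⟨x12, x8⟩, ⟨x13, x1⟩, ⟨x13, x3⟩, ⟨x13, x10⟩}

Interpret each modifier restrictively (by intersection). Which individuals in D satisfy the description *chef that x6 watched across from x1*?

{x2, x3, x5, x13}

⟦that x6 watched⟧ = {x : ⟨x6, x⟩ ∈ ⟦watched⟧} = {x2, x3, x4, x5, x6, x8, x11, x12, x13}
⟦across from x1⟧ = {x : ⟨x, x1⟩ ∈ ⟦across from⟧} = {x1, x2, x3, x5, x7, x8, x9, x10, x11, x13}
⟦chef⟧ = {x1, x2, x3, x4, x5, x6, x7, x9, x12, x13}
… ∩ ⟦that x6 watched⟧ = {x1, x2, x3, x4, x5, x6, x7, x9, x12, x13} ∩ {x2, x3, x4, x5, x6, x8, x11, x12, x13} = {x2, x3, x4, x5, x6, x12, x13}
… ∩ ⟦across from x1⟧ = {x2, x3, x4, x5, x6, x12, x13} ∩ {x1, x2, x3, x5, x7, x8, x9, x10, x11, x13} = {x2, x3, x5, x13}
So ⟦chef that x6 watched across from x1⟧ = {x2, x3, x5, x13}.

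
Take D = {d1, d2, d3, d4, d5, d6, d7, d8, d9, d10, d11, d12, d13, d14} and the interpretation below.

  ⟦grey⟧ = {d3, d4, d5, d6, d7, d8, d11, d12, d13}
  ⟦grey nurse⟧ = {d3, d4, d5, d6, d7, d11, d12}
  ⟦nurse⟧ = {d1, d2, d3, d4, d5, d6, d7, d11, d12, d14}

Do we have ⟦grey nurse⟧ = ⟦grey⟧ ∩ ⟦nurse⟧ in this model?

yes

⟦grey⟧ ∩ ⟦nurse⟧ = {d3, d4, d5, d6, d7, d8, d11, d12, d13} ∩ {d1, d2, d3, d4, d5, d6, d7, d11, d12, d14} = {d3, d4, d5, d6, d7, d11, d12}
Observed ⟦grey nurse⟧ = {d3, d4, d5, d6, d7, d11, d12}.
These coincide, so the modifier is intersective here.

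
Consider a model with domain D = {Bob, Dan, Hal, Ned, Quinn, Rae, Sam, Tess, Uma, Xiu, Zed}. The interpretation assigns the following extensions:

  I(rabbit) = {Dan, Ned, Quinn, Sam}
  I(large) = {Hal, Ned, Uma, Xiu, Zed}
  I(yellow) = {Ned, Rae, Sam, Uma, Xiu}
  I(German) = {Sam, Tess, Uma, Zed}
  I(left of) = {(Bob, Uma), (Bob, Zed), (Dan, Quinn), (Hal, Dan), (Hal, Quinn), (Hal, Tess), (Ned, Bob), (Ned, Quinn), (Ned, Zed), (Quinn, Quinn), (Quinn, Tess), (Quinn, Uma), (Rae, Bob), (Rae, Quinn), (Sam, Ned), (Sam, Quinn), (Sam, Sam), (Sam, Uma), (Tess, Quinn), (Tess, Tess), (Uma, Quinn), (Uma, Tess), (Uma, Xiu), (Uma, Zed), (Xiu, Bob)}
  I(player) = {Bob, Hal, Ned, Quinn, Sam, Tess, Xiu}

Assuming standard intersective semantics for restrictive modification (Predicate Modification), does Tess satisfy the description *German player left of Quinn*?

⟦left of Quinn⟧ = {x : ⟨x, Quinn⟩ ∈ ⟦left of⟧} = {Dan, Hal, Ned, Quinn, Rae, Sam, Tess, Uma}
⟦player⟧ = {Bob, Hal, Ned, Quinn, Sam, Tess, Xiu}
… ∩ ⟦left of Quinn⟧ = {Bob, Hal, Ned, Quinn, Sam, Tess, Xiu} ∩ {Dan, Hal, Ned, Quinn, Rae, Sam, Tess, Uma} = {Hal, Ned, Quinn, Sam, Tess}
… ∩ ⟦German⟧ = {Hal, Ned, Quinn, Sam, Tess} ∩ {Sam, Tess, Uma, Zed} = {Sam, Tess}
⟦German player left of Quinn⟧ = {Sam, Tess}; Tess ∈ this set.

yes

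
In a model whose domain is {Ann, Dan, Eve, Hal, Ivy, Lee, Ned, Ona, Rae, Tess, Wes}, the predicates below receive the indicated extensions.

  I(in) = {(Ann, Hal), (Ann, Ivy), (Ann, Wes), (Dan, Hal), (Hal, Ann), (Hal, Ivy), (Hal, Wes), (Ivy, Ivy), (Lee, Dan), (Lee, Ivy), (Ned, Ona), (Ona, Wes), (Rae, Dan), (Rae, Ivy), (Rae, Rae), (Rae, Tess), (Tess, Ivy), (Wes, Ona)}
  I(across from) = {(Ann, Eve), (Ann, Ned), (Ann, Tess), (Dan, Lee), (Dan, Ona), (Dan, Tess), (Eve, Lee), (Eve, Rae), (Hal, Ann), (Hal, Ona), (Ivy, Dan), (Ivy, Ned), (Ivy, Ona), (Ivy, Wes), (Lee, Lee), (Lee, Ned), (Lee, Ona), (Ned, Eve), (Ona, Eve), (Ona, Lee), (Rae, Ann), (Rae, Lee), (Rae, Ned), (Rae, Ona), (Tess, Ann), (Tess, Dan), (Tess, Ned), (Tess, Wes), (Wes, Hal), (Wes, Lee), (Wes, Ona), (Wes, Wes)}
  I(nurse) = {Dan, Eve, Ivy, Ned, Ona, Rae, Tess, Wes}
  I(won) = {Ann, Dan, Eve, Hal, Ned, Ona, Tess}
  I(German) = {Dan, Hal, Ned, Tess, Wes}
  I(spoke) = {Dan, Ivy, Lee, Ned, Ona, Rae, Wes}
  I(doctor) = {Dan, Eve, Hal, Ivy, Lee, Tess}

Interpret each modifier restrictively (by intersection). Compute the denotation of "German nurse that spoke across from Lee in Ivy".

⟦that spoke⟧ = ⟦spoke⟧ = {Dan, Ivy, Lee, Ned, Ona, Rae, Wes}
⟦across from Lee⟧ = {x : ⟨x, Lee⟩ ∈ ⟦across from⟧} = {Dan, Eve, Lee, Ona, Rae, Wes}
⟦in Ivy⟧ = {x : ⟨x, Ivy⟩ ∈ ⟦in⟧} = {Ann, Hal, Ivy, Lee, Rae, Tess}
⟦nurse⟧ = {Dan, Eve, Ivy, Ned, Ona, Rae, Tess, Wes}
… ∩ ⟦that spoke⟧ = {Dan, Eve, Ivy, Ned, Ona, Rae, Tess, Wes} ∩ {Dan, Ivy, Lee, Ned, Ona, Rae, Wes} = {Dan, Ivy, Ned, Ona, Rae, Wes}
… ∩ ⟦across from Lee⟧ = {Dan, Ivy, Ned, Ona, Rae, Wes} ∩ {Dan, Eve, Lee, Ona, Rae, Wes} = {Dan, Ona, Rae, Wes}
… ∩ ⟦in Ivy⟧ = {Dan, Ona, Rae, Wes} ∩ {Ann, Hal, Ivy, Lee, Rae, Tess} = {Rae}
… ∩ ⟦German⟧ = {Rae} ∩ {Dan, Hal, Ned, Tess, Wes} = ∅
So ⟦German nurse that spoke across from Lee in Ivy⟧ = {}.

{}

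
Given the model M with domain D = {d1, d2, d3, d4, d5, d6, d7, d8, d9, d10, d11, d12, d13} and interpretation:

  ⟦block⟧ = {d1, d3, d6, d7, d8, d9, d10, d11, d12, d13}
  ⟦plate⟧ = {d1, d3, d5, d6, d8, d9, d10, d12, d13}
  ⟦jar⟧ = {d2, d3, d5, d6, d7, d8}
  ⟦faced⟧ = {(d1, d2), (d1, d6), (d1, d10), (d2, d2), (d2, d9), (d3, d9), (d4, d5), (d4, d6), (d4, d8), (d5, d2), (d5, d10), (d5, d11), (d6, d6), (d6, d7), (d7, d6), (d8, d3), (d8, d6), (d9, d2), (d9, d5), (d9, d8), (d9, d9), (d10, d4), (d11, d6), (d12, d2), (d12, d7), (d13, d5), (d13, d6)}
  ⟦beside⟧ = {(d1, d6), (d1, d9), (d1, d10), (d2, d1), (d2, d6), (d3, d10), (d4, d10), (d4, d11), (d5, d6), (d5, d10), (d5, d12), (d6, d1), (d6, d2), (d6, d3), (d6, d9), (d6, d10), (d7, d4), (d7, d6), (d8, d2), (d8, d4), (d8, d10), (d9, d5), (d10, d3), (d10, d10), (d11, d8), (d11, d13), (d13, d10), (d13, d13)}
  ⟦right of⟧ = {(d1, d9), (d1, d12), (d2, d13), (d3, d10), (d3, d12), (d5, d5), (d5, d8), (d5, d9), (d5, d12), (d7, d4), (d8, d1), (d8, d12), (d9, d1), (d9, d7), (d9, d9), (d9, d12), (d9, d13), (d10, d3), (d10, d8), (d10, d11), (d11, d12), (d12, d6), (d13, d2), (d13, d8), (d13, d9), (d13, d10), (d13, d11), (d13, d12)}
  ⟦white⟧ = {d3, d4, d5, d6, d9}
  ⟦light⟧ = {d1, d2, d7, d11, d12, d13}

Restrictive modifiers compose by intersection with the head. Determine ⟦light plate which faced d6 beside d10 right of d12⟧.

{d1, d13}

⟦which faced d6⟧ = {x : ⟨x, d6⟩ ∈ ⟦faced⟧} = {d1, d4, d6, d7, d8, d11, d13}
⟦beside d10⟧ = {x : ⟨x, d10⟩ ∈ ⟦beside⟧} = {d1, d3, d4, d5, d6, d8, d10, d13}
⟦right of d12⟧ = {x : ⟨x, d12⟩ ∈ ⟦right of⟧} = {d1, d3, d5, d8, d9, d11, d13}
⟦plate⟧ = {d1, d3, d5, d6, d8, d9, d10, d12, d13}
… ∩ ⟦which faced d6⟧ = {d1, d3, d5, d6, d8, d9, d10, d12, d13} ∩ {d1, d4, d6, d7, d8, d11, d13} = {d1, d6, d8, d13}
… ∩ ⟦beside d10⟧ = {d1, d6, d8, d13} ∩ {d1, d3, d4, d5, d6, d8, d10, d13} = {d1, d6, d8, d13}
… ∩ ⟦right of d12⟧ = {d1, d6, d8, d13} ∩ {d1, d3, d5, d8, d9, d11, d13} = {d1, d8, d13}
… ∩ ⟦light⟧ = {d1, d8, d13} ∩ {d1, d2, d7, d11, d12, d13} = {d1, d13}
So ⟦light plate which faced d6 beside d10 right of d12⟧ = {d1, d13}.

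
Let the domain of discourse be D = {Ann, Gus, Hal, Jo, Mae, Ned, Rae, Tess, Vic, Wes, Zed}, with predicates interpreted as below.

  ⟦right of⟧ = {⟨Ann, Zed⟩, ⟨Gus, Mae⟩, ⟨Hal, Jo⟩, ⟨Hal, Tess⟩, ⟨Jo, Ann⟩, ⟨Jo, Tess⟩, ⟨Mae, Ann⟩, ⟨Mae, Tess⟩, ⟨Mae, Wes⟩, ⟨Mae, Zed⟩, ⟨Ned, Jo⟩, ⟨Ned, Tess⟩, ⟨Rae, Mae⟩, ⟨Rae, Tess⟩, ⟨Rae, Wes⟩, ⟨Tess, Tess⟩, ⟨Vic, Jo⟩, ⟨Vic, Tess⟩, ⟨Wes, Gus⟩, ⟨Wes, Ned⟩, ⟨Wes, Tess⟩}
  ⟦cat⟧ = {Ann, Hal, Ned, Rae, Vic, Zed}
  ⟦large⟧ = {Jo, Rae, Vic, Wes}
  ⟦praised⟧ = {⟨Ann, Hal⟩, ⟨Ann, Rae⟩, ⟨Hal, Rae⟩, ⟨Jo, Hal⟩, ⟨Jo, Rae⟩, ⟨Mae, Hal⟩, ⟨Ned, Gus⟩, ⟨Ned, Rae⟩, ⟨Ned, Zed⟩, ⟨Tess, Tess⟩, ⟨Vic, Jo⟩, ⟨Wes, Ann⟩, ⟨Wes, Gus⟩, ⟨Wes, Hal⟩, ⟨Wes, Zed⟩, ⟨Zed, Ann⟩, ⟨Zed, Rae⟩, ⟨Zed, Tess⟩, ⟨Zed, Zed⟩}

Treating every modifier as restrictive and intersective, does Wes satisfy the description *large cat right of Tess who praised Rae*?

⟦right of Tess⟧ = {x : ⟨x, Tess⟩ ∈ ⟦right of⟧} = {Hal, Jo, Mae, Ned, Rae, Tess, Vic, Wes}
⟦who praised Rae⟧ = {x : ⟨x, Rae⟩ ∈ ⟦praised⟧} = {Ann, Hal, Jo, Ned, Zed}
⟦cat⟧ = {Ann, Hal, Ned, Rae, Vic, Zed}
… ∩ ⟦right of Tess⟧ = {Ann, Hal, Ned, Rae, Vic, Zed} ∩ {Hal, Jo, Mae, Ned, Rae, Tess, Vic, Wes} = {Hal, Ned, Rae, Vic}
… ∩ ⟦who praised Rae⟧ = {Hal, Ned, Rae, Vic} ∩ {Ann, Hal, Jo, Ned, Zed} = {Hal, Ned}
… ∩ ⟦large⟧ = {Hal, Ned} ∩ {Jo, Rae, Vic, Wes} = ∅
⟦large cat right of Tess who praised Rae⟧ = ∅; Wes ∉ this set.

no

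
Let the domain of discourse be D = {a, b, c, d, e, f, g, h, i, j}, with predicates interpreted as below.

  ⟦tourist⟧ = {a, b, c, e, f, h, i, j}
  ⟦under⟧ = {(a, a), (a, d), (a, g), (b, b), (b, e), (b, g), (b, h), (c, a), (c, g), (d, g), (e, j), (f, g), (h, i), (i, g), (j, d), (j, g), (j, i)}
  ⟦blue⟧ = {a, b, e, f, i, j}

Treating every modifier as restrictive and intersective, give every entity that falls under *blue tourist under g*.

{a, b, f, i, j}

⟦under g⟧ = {x : ⟨x, g⟩ ∈ ⟦under⟧} = {a, b, c, d, f, i, j}
⟦tourist⟧ = {a, b, c, e, f, h, i, j}
… ∩ ⟦under g⟧ = {a, b, c, e, f, h, i, j} ∩ {a, b, c, d, f, i, j} = {a, b, c, f, i, j}
… ∩ ⟦blue⟧ = {a, b, c, f, i, j} ∩ {a, b, e, f, i, j} = {a, b, f, i, j}
So ⟦blue tourist under g⟧ = {a, b, f, i, j}.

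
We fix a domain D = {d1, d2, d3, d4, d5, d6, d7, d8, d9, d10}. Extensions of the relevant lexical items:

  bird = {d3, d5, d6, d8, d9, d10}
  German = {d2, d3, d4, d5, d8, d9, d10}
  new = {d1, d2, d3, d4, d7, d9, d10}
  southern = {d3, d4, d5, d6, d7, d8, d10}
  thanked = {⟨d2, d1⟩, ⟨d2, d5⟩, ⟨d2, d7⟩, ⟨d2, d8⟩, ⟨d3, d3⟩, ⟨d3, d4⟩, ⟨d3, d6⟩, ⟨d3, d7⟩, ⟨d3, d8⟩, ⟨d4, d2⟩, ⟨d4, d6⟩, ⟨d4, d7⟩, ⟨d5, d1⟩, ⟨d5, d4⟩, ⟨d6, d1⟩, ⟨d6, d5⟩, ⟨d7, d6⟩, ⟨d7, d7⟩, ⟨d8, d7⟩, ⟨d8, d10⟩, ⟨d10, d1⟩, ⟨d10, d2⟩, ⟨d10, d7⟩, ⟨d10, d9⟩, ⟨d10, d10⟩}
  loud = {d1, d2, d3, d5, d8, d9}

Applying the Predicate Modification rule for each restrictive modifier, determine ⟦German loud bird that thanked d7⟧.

{d3, d8}

⟦that thanked d7⟧ = {x : ⟨x, d7⟩ ∈ ⟦thanked⟧} = {d2, d3, d4, d7, d8, d10}
⟦bird⟧ = {d3, d5, d6, d8, d9, d10}
… ∩ ⟦that thanked d7⟧ = {d3, d5, d6, d8, d9, d10} ∩ {d2, d3, d4, d7, d8, d10} = {d3, d8, d10}
… ∩ ⟦German⟧ = {d3, d8, d10} ∩ {d2, d3, d4, d5, d8, d9, d10} = {d3, d8, d10}
… ∩ ⟦loud⟧ = {d3, d8, d10} ∩ {d1, d2, d3, d5, d8, d9} = {d3, d8}
So ⟦German loud bird that thanked d7⟧ = {d3, d8}.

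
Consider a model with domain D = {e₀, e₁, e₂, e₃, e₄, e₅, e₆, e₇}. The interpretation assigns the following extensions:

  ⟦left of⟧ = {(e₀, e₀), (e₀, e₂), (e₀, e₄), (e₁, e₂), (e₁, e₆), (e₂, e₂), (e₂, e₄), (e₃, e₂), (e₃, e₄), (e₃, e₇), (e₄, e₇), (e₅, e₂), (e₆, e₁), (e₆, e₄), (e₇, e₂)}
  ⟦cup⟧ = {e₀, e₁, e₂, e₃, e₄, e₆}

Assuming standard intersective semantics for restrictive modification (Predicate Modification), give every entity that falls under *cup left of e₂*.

{e₀, e₁, e₂, e₃}

⟦left of e₂⟧ = {x : ⟨x, e₂⟩ ∈ ⟦left of⟧} = {e₀, e₁, e₂, e₃, e₅, e₇}
⟦cup⟧ = {e₀, e₁, e₂, e₃, e₄, e₆}
… ∩ ⟦left of e₂⟧ = {e₀, e₁, e₂, e₃, e₄, e₆} ∩ {e₀, e₁, e₂, e₃, e₅, e₇} = {e₀, e₁, e₂, e₃}
So ⟦cup left of e₂⟧ = {e₀, e₁, e₂, e₃}.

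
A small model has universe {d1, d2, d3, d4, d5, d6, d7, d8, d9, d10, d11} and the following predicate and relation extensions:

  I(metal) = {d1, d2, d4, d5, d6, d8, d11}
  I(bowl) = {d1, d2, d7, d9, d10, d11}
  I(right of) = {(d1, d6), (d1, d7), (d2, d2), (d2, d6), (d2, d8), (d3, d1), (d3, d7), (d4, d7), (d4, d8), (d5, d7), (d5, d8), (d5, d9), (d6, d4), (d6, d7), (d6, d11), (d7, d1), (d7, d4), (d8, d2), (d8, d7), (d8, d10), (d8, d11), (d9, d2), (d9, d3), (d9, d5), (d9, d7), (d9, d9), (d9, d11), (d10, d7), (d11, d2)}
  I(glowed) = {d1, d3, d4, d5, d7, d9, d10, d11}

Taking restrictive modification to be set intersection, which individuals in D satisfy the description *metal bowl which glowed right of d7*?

⟦which glowed⟧ = ⟦glowed⟧ = {d1, d3, d4, d5, d7, d9, d10, d11}
⟦right of d7⟧ = {x : ⟨x, d7⟩ ∈ ⟦right of⟧} = {d1, d3, d4, d5, d6, d8, d9, d10}
⟦bowl⟧ = {d1, d2, d7, d9, d10, d11}
… ∩ ⟦which glowed⟧ = {d1, d2, d7, d9, d10, d11} ∩ {d1, d3, d4, d5, d7, d9, d10, d11} = {d1, d7, d9, d10, d11}
… ∩ ⟦right of d7⟧ = {d1, d7, d9, d10, d11} ∩ {d1, d3, d4, d5, d6, d8, d9, d10} = {d1, d9, d10}
… ∩ ⟦metal⟧ = {d1, d9, d10} ∩ {d1, d2, d4, d5, d6, d8, d11} = {d1}
So ⟦metal bowl which glowed right of d7⟧ = {d1}.

{d1}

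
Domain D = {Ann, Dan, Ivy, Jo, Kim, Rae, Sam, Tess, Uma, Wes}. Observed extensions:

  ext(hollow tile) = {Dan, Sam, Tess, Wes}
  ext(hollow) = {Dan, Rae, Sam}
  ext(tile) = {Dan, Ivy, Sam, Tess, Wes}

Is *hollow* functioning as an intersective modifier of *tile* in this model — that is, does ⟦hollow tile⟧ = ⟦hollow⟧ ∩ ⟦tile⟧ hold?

no

⟦hollow⟧ ∩ ⟦tile⟧ = {Dan, Rae, Sam} ∩ {Dan, Ivy, Sam, Tess, Wes} = {Dan, Sam}
Observed ⟦hollow tile⟧ = {Dan, Sam, Tess, Wes}.
These differ, so the modifier is not intersective in this model.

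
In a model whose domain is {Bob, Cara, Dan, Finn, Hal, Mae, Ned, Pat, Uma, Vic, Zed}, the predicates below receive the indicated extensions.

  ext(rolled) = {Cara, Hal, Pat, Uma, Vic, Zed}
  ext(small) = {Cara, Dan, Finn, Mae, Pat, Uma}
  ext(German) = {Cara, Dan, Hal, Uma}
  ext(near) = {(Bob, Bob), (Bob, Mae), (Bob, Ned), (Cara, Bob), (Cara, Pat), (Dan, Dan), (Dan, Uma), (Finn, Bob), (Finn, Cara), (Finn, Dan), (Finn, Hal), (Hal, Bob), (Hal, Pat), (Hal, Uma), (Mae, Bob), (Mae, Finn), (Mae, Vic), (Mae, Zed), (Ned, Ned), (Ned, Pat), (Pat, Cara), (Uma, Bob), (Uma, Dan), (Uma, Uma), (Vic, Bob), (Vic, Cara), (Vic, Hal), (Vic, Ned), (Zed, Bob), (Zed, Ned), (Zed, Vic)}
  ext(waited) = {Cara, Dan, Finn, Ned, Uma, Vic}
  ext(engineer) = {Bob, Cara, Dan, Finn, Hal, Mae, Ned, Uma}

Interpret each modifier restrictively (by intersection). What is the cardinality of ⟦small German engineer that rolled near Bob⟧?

2

⟦that rolled⟧ = ⟦rolled⟧ = {Cara, Hal, Pat, Uma, Vic, Zed}
⟦near Bob⟧ = {x : ⟨x, Bob⟩ ∈ ⟦near⟧} = {Bob, Cara, Finn, Hal, Mae, Uma, Vic, Zed}
⟦engineer⟧ = {Bob, Cara, Dan, Finn, Hal, Mae, Ned, Uma}
… ∩ ⟦that rolled⟧ = {Bob, Cara, Dan, Finn, Hal, Mae, Ned, Uma} ∩ {Cara, Hal, Pat, Uma, Vic, Zed} = {Cara, Hal, Uma}
… ∩ ⟦near Bob⟧ = {Cara, Hal, Uma} ∩ {Bob, Cara, Finn, Hal, Mae, Uma, Vic, Zed} = {Cara, Hal, Uma}
… ∩ ⟦small⟧ = {Cara, Hal, Uma} ∩ {Cara, Dan, Finn, Mae, Pat, Uma} = {Cara, Uma}
… ∩ ⟦German⟧ = {Cara, Uma} ∩ {Cara, Dan, Hal, Uma} = {Cara, Uma}
⟦small German engineer that rolled near Bob⟧ = {Cara, Uma}, so the cardinality is 2.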